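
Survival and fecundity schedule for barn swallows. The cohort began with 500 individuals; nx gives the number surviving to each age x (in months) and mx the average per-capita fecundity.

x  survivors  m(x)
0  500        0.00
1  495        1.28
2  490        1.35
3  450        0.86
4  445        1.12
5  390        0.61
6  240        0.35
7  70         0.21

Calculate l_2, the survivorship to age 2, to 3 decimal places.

0.980

l_2 = n_2/n_0 = 490/500 = 0.98 → 0.980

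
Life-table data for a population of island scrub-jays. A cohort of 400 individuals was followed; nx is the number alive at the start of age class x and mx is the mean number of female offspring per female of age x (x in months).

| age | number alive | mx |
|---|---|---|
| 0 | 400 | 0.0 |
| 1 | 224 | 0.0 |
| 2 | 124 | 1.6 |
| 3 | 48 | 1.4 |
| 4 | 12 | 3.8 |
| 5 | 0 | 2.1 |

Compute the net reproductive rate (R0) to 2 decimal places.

lx = nx/n0 = nx/400: 1, 0.56, 0.31, 0.12, 0.03, 0
lx·mx by age: 0, 0, 0.496, 0.168, 0.114, 0
R0 = Σ lx·mx = 0.778 → 0.78

0.78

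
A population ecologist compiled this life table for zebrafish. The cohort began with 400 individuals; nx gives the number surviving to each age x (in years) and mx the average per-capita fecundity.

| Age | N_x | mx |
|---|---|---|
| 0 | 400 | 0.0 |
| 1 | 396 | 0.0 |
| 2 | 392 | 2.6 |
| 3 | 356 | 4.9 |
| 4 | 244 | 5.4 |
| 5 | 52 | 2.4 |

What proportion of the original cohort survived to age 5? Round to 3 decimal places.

l_5 = n_5/n_0 = 52/400 = 0.13 → 0.130

0.130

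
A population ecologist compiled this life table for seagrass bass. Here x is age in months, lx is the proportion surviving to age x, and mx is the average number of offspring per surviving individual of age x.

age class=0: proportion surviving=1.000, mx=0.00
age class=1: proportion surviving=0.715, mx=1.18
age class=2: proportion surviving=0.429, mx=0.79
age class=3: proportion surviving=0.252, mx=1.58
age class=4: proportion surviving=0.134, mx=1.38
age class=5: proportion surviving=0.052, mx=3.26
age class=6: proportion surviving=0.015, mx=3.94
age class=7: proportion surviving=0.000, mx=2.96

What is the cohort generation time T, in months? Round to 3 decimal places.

lx·mx: 0, 0.8437, 0.33891, 0.39816, 0.18492, 0.16952, 0.0591, 0 → R0 = 1.99431
x·lx·mx: 0, 0.8437, 0.67782, 1.19448, 0.73968, 0.8476, 0.3546, 0 → Σ = 4.65788
T = 4.65788 / 1.99431 = 2.335585… → 2.336

2.336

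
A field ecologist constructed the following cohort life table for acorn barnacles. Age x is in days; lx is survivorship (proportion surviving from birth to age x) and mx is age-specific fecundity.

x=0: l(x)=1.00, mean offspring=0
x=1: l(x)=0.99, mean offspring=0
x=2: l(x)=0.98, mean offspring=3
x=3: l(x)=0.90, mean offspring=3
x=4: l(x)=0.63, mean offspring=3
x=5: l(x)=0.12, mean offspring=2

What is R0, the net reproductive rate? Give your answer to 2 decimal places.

lx·mx by age: 0, 0, 2.94, 2.7, 1.89, 0.24
R0 = Σ lx·mx = 7.77 → 7.77

7.77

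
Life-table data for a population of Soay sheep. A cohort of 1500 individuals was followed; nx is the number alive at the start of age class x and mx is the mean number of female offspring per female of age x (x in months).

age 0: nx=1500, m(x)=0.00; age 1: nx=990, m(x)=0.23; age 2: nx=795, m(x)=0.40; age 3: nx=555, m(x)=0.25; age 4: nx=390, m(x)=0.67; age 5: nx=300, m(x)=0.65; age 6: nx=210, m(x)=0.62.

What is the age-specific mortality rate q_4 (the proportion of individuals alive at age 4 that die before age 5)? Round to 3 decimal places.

lx = nx/n0 = nx/1500: 1, 0.66, 0.53, 0.37, 0.26, 0.2, 0.14
q_4 = (l_4 − l_5) / l_4 = (0.26 − 0.2) / 0.26
     = 0.06 / 0.26 = 0.230769… → 0.231

0.231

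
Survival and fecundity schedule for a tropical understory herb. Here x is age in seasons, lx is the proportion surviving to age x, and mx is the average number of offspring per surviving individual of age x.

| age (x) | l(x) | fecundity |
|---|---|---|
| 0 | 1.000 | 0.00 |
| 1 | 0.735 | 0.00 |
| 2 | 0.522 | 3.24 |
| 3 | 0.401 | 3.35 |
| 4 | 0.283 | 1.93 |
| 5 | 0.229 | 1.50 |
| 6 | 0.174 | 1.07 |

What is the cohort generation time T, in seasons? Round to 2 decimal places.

3.02

lx·mx: 0, 0, 1.69128, 1.34335, 0.54619, 0.3435, 0.18618 → R0 = 4.1105
x·lx·mx: 0, 0, 3.38256, 4.03005, 2.18476, 1.7175, 1.11708 → Σ = 12.43195
T = 12.43195 / 4.1105 = 3.024437… → 3.02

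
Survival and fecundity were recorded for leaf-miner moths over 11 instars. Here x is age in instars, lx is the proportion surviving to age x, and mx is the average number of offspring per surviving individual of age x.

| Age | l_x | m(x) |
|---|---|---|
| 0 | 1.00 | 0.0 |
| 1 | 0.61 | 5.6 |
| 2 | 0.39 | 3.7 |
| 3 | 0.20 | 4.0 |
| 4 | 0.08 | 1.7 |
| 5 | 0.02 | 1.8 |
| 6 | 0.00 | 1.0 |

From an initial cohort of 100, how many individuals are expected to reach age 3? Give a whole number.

20

Expected survivors = N0 · l_3 = 100 × 0.20 = 20 → 20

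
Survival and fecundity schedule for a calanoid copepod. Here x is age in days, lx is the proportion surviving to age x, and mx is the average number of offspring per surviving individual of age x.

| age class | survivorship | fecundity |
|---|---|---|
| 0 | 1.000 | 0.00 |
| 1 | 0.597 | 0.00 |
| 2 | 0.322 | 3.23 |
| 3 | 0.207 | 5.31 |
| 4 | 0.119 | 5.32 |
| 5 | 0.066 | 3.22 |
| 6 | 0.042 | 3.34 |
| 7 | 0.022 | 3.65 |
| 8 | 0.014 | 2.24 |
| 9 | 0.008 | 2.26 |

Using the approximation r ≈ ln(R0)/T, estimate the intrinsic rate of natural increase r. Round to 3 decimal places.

R0 = Σ lx·mx = 0 + 0 + 1.04006 + 1.09917 + 0.63308 + 0.21252 + 0.14028 + 0.0803 + 0.03136 + 0.01808 = 3.25485
Σ x·lx·mx = 10.78993; T = 10.78993/3.25485 = 3.31503…
r ≈ ln(R0)/T = ln(3.25485)/3.31503… = 0.356… → 0.356

0.356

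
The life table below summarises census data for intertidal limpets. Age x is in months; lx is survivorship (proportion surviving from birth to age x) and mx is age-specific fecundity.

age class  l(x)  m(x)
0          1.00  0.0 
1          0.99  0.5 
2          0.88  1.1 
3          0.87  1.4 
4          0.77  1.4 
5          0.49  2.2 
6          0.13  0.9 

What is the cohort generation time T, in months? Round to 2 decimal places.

lx·mx: 0, 0.495, 0.968, 1.218, 1.078, 1.078, 0.117 → R0 = 4.954
x·lx·mx: 0, 0.495, 1.936, 3.654, 4.312, 5.39, 0.702 → Σ = 16.489
T = 16.489 / 4.954 = 3.328421… → 3.33

3.33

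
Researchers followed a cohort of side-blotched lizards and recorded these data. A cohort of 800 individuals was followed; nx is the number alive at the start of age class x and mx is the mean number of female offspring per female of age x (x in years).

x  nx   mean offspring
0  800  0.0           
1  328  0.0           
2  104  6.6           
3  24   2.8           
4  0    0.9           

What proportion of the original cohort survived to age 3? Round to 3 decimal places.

l_3 = n_3/n_0 = 24/800 = 0.03 → 0.030

0.030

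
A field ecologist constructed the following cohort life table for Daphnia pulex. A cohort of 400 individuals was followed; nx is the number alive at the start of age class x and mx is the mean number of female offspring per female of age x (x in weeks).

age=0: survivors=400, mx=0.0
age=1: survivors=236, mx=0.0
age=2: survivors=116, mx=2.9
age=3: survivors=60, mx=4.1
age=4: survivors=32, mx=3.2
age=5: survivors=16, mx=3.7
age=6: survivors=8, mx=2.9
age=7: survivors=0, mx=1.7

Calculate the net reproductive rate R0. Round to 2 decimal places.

lx = nx/n0 = nx/400: 1, 0.59, 0.29, 0.15, 0.08, 0.04, 0.02, 0
lx·mx by age: 0, 0, 0.841, 0.615, 0.256, 0.148, 0.058, 0
R0 = Σ lx·mx = 1.918 → 1.92

1.92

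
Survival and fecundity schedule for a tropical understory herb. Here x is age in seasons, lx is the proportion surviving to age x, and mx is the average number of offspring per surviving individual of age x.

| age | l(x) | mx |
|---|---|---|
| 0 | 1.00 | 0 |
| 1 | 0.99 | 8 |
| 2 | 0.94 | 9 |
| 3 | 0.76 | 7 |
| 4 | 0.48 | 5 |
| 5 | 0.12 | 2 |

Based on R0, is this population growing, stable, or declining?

growing

R0 = Σ lx·mx = 0 + 7.92 + 8.46 + 5.32 + 2.4 + 0.24 = 24.34
R0 > 1, so the population is growing.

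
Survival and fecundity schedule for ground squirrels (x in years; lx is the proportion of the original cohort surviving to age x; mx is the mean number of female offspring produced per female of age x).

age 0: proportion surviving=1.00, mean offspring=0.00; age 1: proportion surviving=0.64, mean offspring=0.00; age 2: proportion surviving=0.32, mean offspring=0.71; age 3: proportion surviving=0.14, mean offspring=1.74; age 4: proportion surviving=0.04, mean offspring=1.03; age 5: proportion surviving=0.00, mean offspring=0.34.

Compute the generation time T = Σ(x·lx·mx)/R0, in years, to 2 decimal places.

2.64

lx·mx: 0, 0, 0.2272, 0.2436, 0.0412, 0 → R0 = 0.512
x·lx·mx: 0, 0, 0.4544, 0.7308, 0.1648, 0 → Σ = 1.35
T = 1.35 / 0.512 = 2.636719… → 2.64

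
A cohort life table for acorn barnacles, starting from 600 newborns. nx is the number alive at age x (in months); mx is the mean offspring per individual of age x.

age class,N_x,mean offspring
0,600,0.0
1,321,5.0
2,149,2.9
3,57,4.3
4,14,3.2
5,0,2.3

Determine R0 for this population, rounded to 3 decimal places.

3.878

lx = nx/n0 = nx/600: 1, 0.535, 0.24833…, 0.095, 0.02333…, 0
lx·mx by age: 0, 2.675, 0.720167…, 0.4085, 0.074667…, 0
R0 = Σ lx·mx = 3.878333… → 3.878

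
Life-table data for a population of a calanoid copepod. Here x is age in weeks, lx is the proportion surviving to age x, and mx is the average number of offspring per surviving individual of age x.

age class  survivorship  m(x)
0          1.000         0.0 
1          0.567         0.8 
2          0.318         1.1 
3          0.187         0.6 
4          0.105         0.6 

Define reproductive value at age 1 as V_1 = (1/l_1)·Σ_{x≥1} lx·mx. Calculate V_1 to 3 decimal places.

lx·mx for x ≥ 1: 0.4536, 0.3498, 0.1122, 0.063 → sum = 0.9786
V_1 = 0.9786 / l_1 = 0.9786 / 0.567 = 1.725926… → 1.726

1.726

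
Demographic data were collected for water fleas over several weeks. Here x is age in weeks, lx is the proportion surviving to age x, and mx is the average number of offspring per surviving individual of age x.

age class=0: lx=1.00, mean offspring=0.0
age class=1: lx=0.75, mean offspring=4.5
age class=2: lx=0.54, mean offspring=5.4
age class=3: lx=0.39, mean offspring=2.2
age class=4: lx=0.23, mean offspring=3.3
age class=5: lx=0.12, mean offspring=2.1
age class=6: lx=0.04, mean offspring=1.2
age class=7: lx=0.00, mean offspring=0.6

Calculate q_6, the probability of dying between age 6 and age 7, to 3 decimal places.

1.000

q_6 = (l_6 − l_7) / l_6 = (0.04 − 0) / 0.04
     = 0.04 / 0.04 = 1 → 1.000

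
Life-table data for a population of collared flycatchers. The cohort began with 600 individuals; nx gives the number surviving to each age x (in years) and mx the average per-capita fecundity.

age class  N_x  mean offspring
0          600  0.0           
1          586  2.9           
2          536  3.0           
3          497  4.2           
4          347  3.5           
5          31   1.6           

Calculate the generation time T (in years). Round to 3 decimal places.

lx = nx/n0 = nx/600: 1, 0.97667…, 0.89333…, 0.82833…, 0.57833…, 0.05167…
lx·mx: 0, 2.832333…, 2.68…, 3.479…, 2.024167…, 0.082667… → R0 = 11.098167…
x·lx·mx: 0, 2.832333…, 5.36…, 10.437…, 8.096667…, 0.413333… → Σ = 27.139333…
T = 27.139333… / 11.098167… = 2.445389… → 2.445

2.445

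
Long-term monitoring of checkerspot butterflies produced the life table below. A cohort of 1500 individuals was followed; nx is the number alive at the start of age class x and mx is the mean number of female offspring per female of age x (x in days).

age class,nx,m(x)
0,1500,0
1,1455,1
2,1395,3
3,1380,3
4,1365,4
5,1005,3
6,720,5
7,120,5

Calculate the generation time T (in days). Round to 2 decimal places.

3.78

lx = nx/n0 = nx/1500: 1, 0.97, 0.93, 0.92, 0.91, 0.67, 0.48, 0.08
lx·mx: 0, 0.97, 2.79, 2.76, 3.64, 2.01, 2.4, 0.4 → R0 = 14.97
x·lx·mx: 0, 0.97, 5.58, 8.28, 14.56, 10.05, 14.4, 2.8 → Σ = 56.64
T = 56.64 / 14.97 = 3.783567… → 3.78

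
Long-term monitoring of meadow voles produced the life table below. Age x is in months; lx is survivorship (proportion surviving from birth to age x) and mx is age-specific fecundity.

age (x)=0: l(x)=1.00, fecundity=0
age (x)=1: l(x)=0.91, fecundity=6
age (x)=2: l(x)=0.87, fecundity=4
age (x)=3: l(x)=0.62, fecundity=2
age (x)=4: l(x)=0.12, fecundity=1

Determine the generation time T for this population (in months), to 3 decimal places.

1.614

lx·mx: 0, 5.46, 3.48, 1.24, 0.12 → R0 = 10.3
x·lx·mx: 0, 5.46, 6.96, 3.72, 0.48 → Σ = 16.62
T = 16.62 / 10.3 = 1.613592… → 1.614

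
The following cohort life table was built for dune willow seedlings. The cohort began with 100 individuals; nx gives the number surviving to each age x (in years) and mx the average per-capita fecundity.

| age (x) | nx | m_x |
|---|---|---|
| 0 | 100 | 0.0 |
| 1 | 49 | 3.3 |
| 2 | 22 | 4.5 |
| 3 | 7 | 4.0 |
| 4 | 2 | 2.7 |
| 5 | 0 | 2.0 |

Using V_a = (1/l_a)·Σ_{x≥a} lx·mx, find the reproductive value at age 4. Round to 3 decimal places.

lx = nx/n0 = nx/100: 1, 0.49, 0.22, 0.07, 0.02, 0
lx·mx for x ≥ 4: 0.054, 0 → sum = 0.054
V_4 = 0.054 / l_4 = 0.054 / 0.02 = 2.7 → 2.700

2.700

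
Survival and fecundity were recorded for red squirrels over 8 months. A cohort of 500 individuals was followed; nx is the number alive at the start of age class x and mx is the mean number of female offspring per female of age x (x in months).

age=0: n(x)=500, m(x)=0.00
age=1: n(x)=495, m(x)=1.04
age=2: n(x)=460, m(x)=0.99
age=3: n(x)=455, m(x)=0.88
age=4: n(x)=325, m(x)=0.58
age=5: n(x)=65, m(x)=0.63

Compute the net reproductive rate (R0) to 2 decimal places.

lx = nx/n0 = nx/500: 1, 0.99, 0.92, 0.91, 0.65, 0.13
lx·mx by age: 0, 1.0296, 0.9108, 0.8008, 0.377, 0.0819
R0 = Σ lx·mx = 3.2001 → 3.20

3.20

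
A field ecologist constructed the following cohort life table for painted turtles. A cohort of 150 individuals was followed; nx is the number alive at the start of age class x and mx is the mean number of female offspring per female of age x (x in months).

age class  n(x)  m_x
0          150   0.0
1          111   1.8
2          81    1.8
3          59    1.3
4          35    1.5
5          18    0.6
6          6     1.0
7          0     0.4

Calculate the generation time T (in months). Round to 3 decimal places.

lx = nx/n0 = nx/150: 1, 0.74, 0.54, 0.39333…, 0.23333…, 0.12, 0.04, 0
lx·mx: 0, 1.332, 0.972, 0.511333…, 0.35…, 0.072, 0.04, 0 → R0 = 3.277333…
x·lx·mx: 0, 1.332, 1.944, 1.534…, 1.4…, 0.36, 0.24, 0 → Σ = 6.81…
T = 6.81… / 3.277333… = 2.077909… → 2.078

2.078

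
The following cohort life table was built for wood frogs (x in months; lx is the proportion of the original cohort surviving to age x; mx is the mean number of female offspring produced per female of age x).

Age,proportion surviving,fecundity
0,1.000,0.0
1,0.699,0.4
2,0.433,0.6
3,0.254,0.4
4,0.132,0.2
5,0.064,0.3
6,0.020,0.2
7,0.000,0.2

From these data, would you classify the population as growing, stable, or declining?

declining

R0 = Σ lx·mx = 0 + 0.2796 + 0.2598 + 0.1016 + 0.0264 + 0.0192 + 0.004 + 0 = 0.6906
R0 < 1, so the population is declining.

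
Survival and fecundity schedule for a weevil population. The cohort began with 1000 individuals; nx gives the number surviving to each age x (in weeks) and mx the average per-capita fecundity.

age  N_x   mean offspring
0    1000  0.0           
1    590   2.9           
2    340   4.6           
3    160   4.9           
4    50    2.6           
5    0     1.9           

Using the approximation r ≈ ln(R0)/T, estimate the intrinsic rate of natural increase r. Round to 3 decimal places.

0.778

lx = nx/n0 = nx/1000: 1, 0.59, 0.34, 0.16, 0.05, 0
R0 = Σ lx·mx = 0 + 1.711 + 1.564 + 0.784 + 0.13 + 0 = 4.189
Σ x·lx·mx = 7.711; T = 7.711/4.189 = 1.84077…
r ≈ ln(R0)/T = ln(4.189)/1.84077… = 0.77818… → 0.778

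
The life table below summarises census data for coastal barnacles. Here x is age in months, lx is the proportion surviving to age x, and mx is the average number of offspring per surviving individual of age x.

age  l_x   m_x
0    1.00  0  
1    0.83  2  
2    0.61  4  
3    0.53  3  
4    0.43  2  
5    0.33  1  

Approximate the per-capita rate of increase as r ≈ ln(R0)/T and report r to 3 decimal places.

0.809

R0 = Σ lx·mx = 0 + 1.66 + 2.44 + 1.59 + 0.86 + 0.33 = 6.88
Σ x·lx·mx = 16.4; T = 16.4/6.88 = 2.38372…
r ≈ ln(R0)/T = ln(6.88)/2.38372… = 0.80908… → 0.809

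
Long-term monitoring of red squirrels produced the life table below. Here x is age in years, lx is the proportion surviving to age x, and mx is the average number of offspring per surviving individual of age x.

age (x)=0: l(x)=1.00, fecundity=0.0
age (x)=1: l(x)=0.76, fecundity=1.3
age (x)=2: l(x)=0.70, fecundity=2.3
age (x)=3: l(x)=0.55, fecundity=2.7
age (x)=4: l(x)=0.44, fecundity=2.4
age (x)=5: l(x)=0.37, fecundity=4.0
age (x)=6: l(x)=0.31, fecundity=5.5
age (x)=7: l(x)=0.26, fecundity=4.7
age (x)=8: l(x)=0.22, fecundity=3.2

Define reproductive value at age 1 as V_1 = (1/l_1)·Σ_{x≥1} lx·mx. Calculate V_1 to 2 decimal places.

lx·mx for x ≥ 1: 0.988, 1.61, 1.485, 1.056, 1.48, 1.705, 1.222, 0.704 → sum = 10.25
V_1 = 10.25 / l_1 = 10.25 / 0.76 = 13.486842… → 13.49

13.49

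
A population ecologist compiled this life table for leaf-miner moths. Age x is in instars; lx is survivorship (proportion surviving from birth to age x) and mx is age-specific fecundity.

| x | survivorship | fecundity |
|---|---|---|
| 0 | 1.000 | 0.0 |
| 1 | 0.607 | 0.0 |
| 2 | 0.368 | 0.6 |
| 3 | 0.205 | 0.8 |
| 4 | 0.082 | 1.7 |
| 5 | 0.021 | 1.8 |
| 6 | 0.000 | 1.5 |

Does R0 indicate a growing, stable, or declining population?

declining

R0 = Σ lx·mx = 0 + 0 + 0.2208 + 0.164 + 0.1394 + 0.0378 + 0 = 0.562
R0 < 1, so the population is declining.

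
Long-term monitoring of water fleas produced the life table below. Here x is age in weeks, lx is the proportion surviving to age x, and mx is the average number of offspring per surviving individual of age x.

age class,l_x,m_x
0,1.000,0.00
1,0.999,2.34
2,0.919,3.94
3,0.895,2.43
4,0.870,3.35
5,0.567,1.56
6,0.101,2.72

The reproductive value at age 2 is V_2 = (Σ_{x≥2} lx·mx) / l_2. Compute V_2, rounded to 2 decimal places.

lx·mx for x ≥ 2: 3.62086, 2.17485, 2.9145, 0.88452, 0.27472 → sum = 9.86945
V_2 = 9.86945 / l_2 = 9.86945 / 0.919 = 10.739336… → 10.74

10.74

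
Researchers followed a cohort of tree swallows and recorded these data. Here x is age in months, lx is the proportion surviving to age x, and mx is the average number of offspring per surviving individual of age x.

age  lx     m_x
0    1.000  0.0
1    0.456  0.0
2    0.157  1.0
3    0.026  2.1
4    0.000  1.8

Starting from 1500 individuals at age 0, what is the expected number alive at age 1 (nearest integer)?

Expected survivors = N0 · l_1 = 1500 × 0.456 = 684 → 684

684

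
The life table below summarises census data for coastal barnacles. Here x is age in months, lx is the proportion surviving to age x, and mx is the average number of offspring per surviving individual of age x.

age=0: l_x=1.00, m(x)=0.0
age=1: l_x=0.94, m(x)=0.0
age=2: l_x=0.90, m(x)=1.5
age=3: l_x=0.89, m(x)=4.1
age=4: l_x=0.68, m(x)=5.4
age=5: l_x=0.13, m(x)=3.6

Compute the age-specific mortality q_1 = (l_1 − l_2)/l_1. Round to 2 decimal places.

0.04

q_1 = (l_1 − l_2) / l_1 = (0.94 − 0.9) / 0.94
     = 0.04 / 0.94 = 0.042553… → 0.04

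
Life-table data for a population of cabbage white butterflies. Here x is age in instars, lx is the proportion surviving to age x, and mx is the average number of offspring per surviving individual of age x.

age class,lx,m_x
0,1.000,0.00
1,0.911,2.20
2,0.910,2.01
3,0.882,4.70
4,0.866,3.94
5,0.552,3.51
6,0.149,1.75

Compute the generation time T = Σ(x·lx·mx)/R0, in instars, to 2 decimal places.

3.16

lx·mx: 0, 2.0042, 1.8291, 4.1454, 3.41204, 1.93752, 0.26075 → R0 = 13.58901
x·lx·mx: 0, 2.0042, 3.6582, 12.4362, 13.64816, 9.6876, 1.5645 → Σ = 42.99886
T = 42.99886 / 13.58901 = 3.164238… → 3.16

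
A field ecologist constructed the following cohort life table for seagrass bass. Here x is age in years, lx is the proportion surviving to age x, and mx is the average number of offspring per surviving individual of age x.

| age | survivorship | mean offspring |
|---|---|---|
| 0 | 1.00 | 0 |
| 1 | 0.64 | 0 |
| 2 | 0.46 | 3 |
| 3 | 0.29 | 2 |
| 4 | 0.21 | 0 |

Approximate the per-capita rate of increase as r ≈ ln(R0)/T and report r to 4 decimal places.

0.2931

R0 = Σ lx·mx = 0 + 0 + 1.38 + 0.58 + 0 = 1.96
Σ x·lx·mx = 4.5; T = 4.5/1.96 = 2.29592…
r ≈ ln(R0)/T = ln(1.96)/2.29592… = 0.293105… → 0.2931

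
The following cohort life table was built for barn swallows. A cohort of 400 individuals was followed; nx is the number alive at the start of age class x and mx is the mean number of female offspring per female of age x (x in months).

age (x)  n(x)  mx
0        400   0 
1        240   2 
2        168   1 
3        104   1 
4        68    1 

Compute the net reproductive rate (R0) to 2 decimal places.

lx = nx/n0 = nx/400: 1, 0.6, 0.42, 0.26, 0.17
lx·mx by age: 0, 1.2, 0.42, 0.26, 0.17
R0 = Σ lx·mx = 2.05 → 2.05

2.05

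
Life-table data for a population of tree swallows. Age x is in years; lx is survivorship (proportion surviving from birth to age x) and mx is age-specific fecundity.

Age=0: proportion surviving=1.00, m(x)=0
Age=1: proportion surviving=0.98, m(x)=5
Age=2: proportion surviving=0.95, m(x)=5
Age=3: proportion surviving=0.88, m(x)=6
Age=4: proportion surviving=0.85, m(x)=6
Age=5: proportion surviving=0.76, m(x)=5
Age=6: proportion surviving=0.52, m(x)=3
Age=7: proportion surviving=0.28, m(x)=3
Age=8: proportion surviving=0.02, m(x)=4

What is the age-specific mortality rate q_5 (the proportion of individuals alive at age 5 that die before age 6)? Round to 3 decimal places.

0.316

q_5 = (l_5 − l_6) / l_5 = (0.76 − 0.52) / 0.76
     = 0.24 / 0.76 = 0.315789… → 0.316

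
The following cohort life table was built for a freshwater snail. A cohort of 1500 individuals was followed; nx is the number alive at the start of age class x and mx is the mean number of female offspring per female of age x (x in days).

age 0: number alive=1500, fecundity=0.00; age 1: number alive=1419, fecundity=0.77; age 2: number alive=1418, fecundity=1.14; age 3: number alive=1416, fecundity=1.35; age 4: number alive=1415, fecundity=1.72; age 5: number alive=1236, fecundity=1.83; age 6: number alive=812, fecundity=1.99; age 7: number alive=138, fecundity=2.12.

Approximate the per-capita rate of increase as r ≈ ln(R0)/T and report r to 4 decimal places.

lx = nx/n0 = nx/1500: 1, 0.946, 0.94533…, 0.944, 0.94333…, 0.824, 0.54133…, 0.092
R0 = Σ lx·mx = 0 + 0.72842 + 1.07768… + 1.2744 + 1.62253… + 1.50792 + 1.07725… + 0.19504 = 7.483247…
Σ x·lx·mx = 28.565513…; T = 28.565513…/7.483247… = 3.81726…
r ≈ ln(R0)/T = ln(7.483247…)/3.81726… = 0.527254… → 0.5273

0.5273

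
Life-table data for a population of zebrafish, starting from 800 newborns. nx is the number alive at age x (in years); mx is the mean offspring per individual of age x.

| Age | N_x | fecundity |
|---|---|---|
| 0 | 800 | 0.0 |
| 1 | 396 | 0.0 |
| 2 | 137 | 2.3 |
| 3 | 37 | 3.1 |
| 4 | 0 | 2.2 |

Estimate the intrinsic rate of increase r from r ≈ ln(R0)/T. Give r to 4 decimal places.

lx = nx/n0 = nx/800: 1, 0.495, 0.17125, 0.04625, 0
R0 = Σ lx·mx = 0 + 0 + 0.39388… + 0.14338… + 0 = 0.53725
Σ x·lx·mx = 1.217875; T = 1.217875/0.53725 = 2.26687…
r ≈ ln(R0)/T = ln(0.53725)/2.26687… = -0.274075… → -0.2741

-0.2741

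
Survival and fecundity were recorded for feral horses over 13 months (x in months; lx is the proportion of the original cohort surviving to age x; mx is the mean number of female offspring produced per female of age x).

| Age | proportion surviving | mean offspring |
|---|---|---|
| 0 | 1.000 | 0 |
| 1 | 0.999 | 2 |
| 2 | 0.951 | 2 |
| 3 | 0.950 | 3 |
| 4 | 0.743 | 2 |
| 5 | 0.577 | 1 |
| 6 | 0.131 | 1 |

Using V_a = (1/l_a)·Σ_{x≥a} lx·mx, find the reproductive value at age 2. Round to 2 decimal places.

7.30

lx·mx for x ≥ 2: 1.902, 2.85, 1.486, 0.577, 0.131 → sum = 6.946
V_2 = 6.946 / l_2 = 6.946 / 0.951 = 7.303891… → 7.30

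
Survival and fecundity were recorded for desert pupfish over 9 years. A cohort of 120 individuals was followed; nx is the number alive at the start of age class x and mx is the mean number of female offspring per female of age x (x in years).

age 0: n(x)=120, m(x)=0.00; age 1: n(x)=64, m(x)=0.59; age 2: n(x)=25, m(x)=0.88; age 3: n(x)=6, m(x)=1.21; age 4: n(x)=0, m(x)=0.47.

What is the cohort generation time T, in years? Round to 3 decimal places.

lx = nx/n0 = nx/120: 1, 0.53333…, 0.20833…, 0.05, 0
lx·mx: 0, 0.314667…, 0.183333…, 0.0605, 0 → R0 = 0.5585…
x·lx·mx: 0, 0.314667…, 0.366667…, 0.1815, 0 → Σ = 0.862833…
T = 0.862833… / 0.5585… = 1.544912… → 1.545

1.545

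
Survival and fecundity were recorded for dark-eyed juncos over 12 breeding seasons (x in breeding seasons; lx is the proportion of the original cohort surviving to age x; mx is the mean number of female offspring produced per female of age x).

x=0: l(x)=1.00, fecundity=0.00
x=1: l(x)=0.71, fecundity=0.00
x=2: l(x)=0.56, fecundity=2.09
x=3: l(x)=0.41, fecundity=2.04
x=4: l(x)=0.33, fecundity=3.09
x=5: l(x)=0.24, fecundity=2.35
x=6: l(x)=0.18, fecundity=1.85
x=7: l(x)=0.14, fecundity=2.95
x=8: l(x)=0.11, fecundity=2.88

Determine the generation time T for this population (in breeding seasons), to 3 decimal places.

4.120

lx·mx: 0, 0, 1.1704, 0.8364, 1.0197, 0.564, 0.333, 0.413, 0.3168 → R0 = 4.6533
x·lx·mx: 0, 0, 2.3408, 2.5092, 4.0788, 2.82, 1.998, 2.891, 2.5344 → Σ = 19.1722
T = 19.1722 / 4.6533 = 4.12013… → 4.120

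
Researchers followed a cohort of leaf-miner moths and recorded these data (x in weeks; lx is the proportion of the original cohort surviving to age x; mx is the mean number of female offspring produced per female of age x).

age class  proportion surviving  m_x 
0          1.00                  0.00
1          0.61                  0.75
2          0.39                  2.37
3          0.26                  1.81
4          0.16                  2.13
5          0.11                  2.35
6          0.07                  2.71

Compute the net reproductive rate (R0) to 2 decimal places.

lx·mx by age: 0, 0.4575, 0.9243, 0.4706, 0.3408, 0.2585, 0.1897
R0 = Σ lx·mx = 2.6414 → 2.64

2.64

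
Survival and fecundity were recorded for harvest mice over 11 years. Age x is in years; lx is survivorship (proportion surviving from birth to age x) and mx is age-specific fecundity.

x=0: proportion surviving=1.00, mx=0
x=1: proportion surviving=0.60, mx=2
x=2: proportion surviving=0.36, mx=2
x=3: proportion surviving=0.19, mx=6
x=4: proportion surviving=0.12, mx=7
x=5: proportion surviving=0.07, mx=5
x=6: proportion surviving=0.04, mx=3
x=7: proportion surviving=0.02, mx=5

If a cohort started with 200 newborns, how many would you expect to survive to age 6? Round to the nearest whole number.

Expected survivors = N0 · l_6 = 200 × 0.04 = 8 → 8

8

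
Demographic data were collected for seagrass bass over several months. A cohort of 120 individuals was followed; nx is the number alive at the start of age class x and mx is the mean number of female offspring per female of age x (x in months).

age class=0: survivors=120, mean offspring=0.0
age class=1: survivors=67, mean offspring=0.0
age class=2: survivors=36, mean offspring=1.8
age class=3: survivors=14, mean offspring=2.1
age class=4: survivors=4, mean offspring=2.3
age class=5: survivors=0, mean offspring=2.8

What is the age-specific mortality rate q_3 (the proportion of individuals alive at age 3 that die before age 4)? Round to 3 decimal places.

lx = nx/n0 = nx/120: 1, 0.55833…, 0.3, 0.11667…, 0.03333…, 0
q_3 = (l_3 − l_4) / l_3 = (0.116667… − 0.033333…) / 0.116667…
     = 0.083333… / 0.116667… = 0.714286… → 0.714

0.714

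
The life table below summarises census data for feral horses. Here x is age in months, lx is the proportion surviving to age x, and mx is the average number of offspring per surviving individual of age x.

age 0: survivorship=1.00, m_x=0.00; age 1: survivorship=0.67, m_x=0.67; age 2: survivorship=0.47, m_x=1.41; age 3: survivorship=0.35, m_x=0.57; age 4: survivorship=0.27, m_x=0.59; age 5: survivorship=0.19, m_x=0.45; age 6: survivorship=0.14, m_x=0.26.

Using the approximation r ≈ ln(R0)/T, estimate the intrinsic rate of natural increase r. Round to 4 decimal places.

0.2026

R0 = Σ lx·mx = 0 + 0.4489 + 0.6627 + 0.1995 + 0.1593 + 0.0855 + 0.0364 = 1.5923
Σ x·lx·mx = 3.6559; T = 3.6559/1.5923 = 2.29599…
r ≈ ln(R0)/T = ln(1.5923)/2.29599… = 0.202605… → 0.2026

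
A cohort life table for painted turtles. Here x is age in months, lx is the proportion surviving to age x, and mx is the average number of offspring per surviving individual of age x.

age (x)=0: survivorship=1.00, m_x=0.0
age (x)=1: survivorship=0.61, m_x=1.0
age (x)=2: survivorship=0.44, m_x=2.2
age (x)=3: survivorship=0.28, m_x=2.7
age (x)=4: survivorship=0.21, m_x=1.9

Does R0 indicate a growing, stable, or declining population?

growing

R0 = Σ lx·mx = 0 + 0.61 + 0.968 + 0.756 + 0.399 = 2.733
R0 > 1, so the population is growing.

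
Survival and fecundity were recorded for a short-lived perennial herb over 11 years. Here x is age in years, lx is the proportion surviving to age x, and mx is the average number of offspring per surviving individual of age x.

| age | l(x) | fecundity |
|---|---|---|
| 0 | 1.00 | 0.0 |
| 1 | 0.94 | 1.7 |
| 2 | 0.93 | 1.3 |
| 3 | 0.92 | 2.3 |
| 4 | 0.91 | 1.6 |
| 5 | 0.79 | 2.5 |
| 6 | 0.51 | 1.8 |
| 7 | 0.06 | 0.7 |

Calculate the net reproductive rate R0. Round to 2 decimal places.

lx·mx by age: 0, 1.598, 1.209, 2.116, 1.456, 1.975, 0.918, 0.042
R0 = Σ lx·mx = 9.314 → 9.31

9.31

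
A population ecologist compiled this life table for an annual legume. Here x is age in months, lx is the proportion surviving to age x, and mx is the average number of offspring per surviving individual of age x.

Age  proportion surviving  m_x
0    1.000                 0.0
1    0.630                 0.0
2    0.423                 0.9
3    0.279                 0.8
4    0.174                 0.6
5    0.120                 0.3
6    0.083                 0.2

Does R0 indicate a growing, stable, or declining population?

declining

R0 = Σ lx·mx = 0 + 0 + 0.3807 + 0.2232 + 0.1044 + 0.036 + 0.0166 = 0.7609
R0 < 1, so the population is declining.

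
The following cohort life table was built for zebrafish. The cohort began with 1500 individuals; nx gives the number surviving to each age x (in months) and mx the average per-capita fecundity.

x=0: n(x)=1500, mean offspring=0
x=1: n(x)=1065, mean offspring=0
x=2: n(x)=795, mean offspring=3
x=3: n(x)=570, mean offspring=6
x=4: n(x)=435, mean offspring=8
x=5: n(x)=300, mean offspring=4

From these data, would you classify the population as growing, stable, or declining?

lx = nx/n0 = nx/1500: 1, 0.71, 0.53, 0.38, 0.29, 0.2
R0 = Σ lx·mx = 0 + 0 + 1.59 + 2.28 + 2.32 + 0.8 = 6.99
R0 > 1, so the population is growing.

growing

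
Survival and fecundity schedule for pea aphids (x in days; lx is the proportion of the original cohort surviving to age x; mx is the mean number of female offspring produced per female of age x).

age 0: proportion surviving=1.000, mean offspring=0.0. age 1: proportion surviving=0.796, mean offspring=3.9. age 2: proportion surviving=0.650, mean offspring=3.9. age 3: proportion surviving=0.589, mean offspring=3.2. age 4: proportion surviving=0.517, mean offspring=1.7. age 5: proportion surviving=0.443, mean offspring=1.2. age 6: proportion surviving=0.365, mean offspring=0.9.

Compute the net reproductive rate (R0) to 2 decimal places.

lx·mx by age: 0, 3.1044, 2.535, 1.8848, 0.8789, 0.5316, 0.3285
R0 = Σ lx·mx = 9.2632 → 9.26

9.26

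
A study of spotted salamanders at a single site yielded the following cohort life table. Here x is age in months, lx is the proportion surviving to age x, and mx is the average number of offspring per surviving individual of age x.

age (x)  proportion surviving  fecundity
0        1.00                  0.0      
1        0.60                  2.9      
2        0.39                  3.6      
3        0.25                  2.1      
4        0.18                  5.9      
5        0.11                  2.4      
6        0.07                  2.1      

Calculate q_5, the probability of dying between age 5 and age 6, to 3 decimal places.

0.364

q_5 = (l_5 − l_6) / l_5 = (0.11 − 0.07) / 0.11
     = 0.04 / 0.11 = 0.363636… → 0.364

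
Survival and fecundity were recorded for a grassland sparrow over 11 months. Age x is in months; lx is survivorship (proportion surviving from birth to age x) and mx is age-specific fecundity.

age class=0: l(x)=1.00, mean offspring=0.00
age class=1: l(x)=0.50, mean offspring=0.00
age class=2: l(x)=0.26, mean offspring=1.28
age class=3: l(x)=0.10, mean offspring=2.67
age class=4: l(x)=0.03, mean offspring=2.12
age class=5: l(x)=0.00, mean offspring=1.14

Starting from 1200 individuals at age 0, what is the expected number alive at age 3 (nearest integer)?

Expected survivors = N0 · l_3 = 1200 × 0.10 = 120 → 120

120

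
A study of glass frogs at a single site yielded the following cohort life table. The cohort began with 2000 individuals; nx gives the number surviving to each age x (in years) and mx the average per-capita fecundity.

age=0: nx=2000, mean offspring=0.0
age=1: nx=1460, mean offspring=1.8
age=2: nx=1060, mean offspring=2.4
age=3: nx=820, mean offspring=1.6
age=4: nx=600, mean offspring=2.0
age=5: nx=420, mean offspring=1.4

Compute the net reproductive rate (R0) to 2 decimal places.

lx = nx/n0 = nx/2000: 1, 0.73, 0.53, 0.41, 0.3, 0.21
lx·mx by age: 0, 1.314, 1.272, 0.656, 0.6, 0.294
R0 = Σ lx·mx = 4.136 → 4.14

4.14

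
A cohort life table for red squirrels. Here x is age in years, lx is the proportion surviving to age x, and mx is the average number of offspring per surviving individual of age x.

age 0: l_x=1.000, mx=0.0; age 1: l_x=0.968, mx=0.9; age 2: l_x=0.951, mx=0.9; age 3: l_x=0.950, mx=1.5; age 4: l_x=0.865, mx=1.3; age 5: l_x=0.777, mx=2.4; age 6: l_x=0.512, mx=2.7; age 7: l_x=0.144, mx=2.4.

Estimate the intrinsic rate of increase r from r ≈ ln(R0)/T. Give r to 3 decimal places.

R0 = Σ lx·mx = 0 + 0.8712 + 0.8559 + 1.425 + 1.1245 + 1.8648 + 1.3824 + 0.3456 = 7.8694
Σ x·lx·mx = 31.3936; T = 31.3936/7.8694 = 3.98933…
r ≈ ln(R0)/T = ln(7.8694)/3.98933… = 0.51713… → 0.517

0.517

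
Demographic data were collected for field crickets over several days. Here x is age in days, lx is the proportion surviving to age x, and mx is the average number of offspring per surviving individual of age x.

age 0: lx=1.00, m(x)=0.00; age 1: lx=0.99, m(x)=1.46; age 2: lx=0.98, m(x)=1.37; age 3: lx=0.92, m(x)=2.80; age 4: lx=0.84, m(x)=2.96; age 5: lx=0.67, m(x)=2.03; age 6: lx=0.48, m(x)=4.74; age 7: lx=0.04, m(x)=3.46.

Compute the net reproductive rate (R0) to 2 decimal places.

11.62

lx·mx by age: 0, 1.4454, 1.3426, 2.576, 2.4864, 1.3601, 2.2752, 0.1384
R0 = Σ lx·mx = 11.6241 → 11.62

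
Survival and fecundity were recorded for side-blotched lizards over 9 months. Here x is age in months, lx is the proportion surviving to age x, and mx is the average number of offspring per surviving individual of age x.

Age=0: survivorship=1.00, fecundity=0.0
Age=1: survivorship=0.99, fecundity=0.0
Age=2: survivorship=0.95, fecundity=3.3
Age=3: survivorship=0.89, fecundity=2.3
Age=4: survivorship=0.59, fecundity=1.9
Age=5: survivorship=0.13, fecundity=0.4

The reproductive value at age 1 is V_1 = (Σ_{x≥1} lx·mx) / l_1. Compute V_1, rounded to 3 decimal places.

lx·mx for x ≥ 1: 0, 3.135, 2.047, 1.121, 0.052 → sum = 6.355
V_1 = 6.355 / l_1 = 6.355 / 0.99 = 6.419192… → 6.419

6.419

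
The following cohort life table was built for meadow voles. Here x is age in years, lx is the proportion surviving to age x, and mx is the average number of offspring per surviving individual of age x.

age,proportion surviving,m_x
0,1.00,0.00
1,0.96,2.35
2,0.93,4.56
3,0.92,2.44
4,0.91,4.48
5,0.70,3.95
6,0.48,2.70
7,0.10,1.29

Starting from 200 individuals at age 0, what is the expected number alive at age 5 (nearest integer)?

140

Expected survivors = N0 · l_5 = 200 × 0.70 = 140 → 140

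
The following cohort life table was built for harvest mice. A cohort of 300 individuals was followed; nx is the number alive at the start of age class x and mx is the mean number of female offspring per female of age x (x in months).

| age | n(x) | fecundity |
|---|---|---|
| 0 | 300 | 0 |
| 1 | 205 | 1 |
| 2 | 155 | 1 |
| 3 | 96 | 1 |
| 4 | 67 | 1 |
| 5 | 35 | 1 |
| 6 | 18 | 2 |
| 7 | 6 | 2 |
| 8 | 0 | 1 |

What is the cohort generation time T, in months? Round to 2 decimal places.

2.55

lx = nx/n0 = nx/300: 1, 0.68333…, 0.51667…, 0.32, 0.22333…, 0.11667…, 0.06, 0.02, 0
lx·mx: 0, 0.683333…, 0.516667…, 0.32, 0.223333…, 0.116667…, 0.12, 0.04, 0 → R0 = 2.02…
x·lx·mx: 0, 0.683333…, 1.033333…, 0.96, 0.893333…, 0.583333…, 0.72, 0.28, 0 → Σ = 5.153333…
T = 5.153333… / 2.02… = 2.551155… → 2.55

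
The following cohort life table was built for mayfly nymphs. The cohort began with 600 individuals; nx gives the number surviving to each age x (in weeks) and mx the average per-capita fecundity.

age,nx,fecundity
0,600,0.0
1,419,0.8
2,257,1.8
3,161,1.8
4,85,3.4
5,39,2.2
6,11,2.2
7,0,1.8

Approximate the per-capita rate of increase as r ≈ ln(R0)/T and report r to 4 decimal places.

0.3494

lx = nx/n0 = nx/600: 1, 0.69833…, 0.42833…, 0.26833…, 0.14167…, 0.065, 0.01833…, 0
R0 = Σ lx·mx = 0 + 0.55867… + 0.771… + 0.483… + 0.48167… + 0.143 + 0.04033… + 0 = 2.477667…
Σ x·lx·mx = 6.433333…; T = 6.433333…/2.477667… = 2.59653…
r ≈ ln(R0)/T = ln(2.477667…)/2.59653… = 0.349435… → 0.3494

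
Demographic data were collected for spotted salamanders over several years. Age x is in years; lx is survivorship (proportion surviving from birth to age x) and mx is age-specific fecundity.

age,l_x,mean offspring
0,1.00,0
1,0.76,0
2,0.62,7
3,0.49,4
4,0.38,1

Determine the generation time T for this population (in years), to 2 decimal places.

lx·mx: 0, 0, 4.34, 1.96, 0.38 → R0 = 6.68
x·lx·mx: 0, 0, 8.68, 5.88, 1.52 → Σ = 16.08
T = 16.08 / 6.68 = 2.407186… → 2.41

2.41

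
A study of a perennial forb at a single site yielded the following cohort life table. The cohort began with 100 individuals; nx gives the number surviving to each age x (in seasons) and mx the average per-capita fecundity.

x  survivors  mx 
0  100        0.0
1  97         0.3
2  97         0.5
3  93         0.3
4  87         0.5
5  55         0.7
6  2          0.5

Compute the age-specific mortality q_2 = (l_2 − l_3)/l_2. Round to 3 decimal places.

lx = nx/n0 = nx/100: 1, 0.97, 0.97, 0.93, 0.87, 0.55, 0.02
q_2 = (l_2 − l_3) / l_2 = (0.97 − 0.93) / 0.97
     = 0.04 / 0.97 = 0.041237… → 0.041

0.041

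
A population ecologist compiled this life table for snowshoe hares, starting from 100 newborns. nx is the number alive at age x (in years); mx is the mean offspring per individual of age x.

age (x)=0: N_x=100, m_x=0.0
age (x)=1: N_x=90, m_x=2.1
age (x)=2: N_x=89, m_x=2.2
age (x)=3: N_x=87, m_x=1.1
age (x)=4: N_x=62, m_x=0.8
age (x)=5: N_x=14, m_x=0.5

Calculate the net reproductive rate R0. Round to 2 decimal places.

5.37

lx = nx/n0 = nx/100: 1, 0.9, 0.89, 0.87, 0.62, 0.14
lx·mx by age: 0, 1.89, 1.958, 0.957, 0.496, 0.07
R0 = Σ lx·mx = 5.371 → 5.37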